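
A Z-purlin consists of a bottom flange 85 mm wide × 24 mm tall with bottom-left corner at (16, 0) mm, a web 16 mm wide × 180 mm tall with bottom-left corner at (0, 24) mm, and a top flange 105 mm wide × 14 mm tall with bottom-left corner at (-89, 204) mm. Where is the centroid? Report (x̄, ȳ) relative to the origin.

Part | A | x̄ᵢ | ȳᵢ | A·x̄ᵢ | A·ȳᵢ
bottom flange | 2040.00 | 58.50 | 12.00 | 119340.00 | 24480.00
web | 2880.00 | 8.00 | 114.00 | 23040.00 | 328320.00
top flange | 1470.00 | -36.50 | 211.00 | -53655.00 | 310170.00
Σ | 6390.00 |  |  | 88725.00 | 662970.00
x̄ = 88725.00 / 6390.00 = 13.88 mm
ȳ = 662970.00 / 6390.00 = 103.75 mm

x̄ = 13.88 mm, ȳ = 103.75 mm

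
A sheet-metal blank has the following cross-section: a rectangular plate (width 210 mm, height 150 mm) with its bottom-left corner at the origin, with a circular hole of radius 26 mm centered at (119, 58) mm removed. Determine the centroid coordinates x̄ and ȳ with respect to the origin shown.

Part | A | x̄ᵢ | ȳᵢ | A·x̄ᵢ | A·ȳᵢ
plate | 31500.00 | 105.00 | 75.00 | 3307500.00 | 2362500.00
hole | -2123.72 | 119.00 | 58.00 | -252722.28 | -123175.56
Σ | 29376.28 |  |  | 3054777.72 | 2239324.44
x̄ = 3054777.72 / 29376.28 = 103.99 mm
ȳ = 2239324.44 / 29376.28 = 76.23 mm

x̄ = 103.99 mm, ȳ = 76.23 mm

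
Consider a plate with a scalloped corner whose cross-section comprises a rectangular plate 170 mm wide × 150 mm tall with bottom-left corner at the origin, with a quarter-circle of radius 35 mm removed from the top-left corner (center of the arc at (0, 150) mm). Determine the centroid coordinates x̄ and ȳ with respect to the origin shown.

x̄ = 87.75 mm, ȳ = 72.64 mm

plate: A = 170 × 150 = 25500.00, centroid at (85.00, 75.00).
removed quarter-circle: A = −¼π·35² = -962.11, centroid at (14.85, 135.15).
ΣA = 24537.89 mm²
ΣAx̄ = (25500.00)(85.00) + (-962.11)(14.85) = 2153208.33 mm³
ΣAȳ = (25500.00)(75.00) + (-962.11)(135.15) = 1782474.75 mm³
x̄ = 2153208.33 / 24537.89 = 87.75 mm
ȳ = 1782474.75 / 24537.89 = 72.64 mm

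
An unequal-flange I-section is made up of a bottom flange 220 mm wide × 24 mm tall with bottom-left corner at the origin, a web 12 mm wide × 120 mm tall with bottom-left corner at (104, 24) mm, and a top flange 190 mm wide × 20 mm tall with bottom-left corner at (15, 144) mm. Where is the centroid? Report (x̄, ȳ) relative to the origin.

x̄ = 110.00 mm, ȳ = 73.15 mm

bottom flange: A = 220 × 24 = 5280.00, centroid at (110.00, 12.00).
web: A = 12 × 120 = 1440.00, centroid at (110.00, 84.00).
top flange: A = 190 × 20 = 3800.00, centroid at (110.00, 154.00).
ΣA = 10520.00 mm², ΣAx̄ = 1157200.00 mm³, ΣAȳ = 769520.00 mm³.
x̄ = 1157200.00/10520.00 = 110.00 mm; ȳ = 769520.00/10520.00 = 73.15 mm.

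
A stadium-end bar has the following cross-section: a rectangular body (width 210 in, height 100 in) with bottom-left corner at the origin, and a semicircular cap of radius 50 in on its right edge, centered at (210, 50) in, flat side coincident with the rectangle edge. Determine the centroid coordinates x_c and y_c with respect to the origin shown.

x_c = 124.88 in, y_c = 50.00 in

Part | A | x̄ᵢ | ȳᵢ | A·x̄ᵢ | A·ȳᵢ
rectangular body | 21000.00 | 105.00 | 50.00 | 2205000.00 | 1050000.00
semicircular end | 3926.99 | 231.22 | 50.00 | 908001.40 | 196349.54
Σ | 24926.99 |  |  | 3113001.40 | 1246349.54
x_c = 3113001.40 / 24926.99 = 124.88 in
y_c = 1246349.54 / 24926.99 = 50.00 in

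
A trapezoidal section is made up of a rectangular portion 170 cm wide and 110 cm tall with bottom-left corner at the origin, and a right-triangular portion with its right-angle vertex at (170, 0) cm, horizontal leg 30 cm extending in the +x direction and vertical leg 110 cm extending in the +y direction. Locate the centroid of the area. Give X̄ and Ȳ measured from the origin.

Part | A | x̄ᵢ | ȳᵢ | A·x̄ᵢ | A·ȳᵢ
rectangular portion | 18700.00 | 85.00 | 55.00 | 1589500.00 | 1028500.00
triangular portion | 1650.00 | 180.00 | 36.67 | 297000.00 | 60500.00
Σ | 20350.00 |  |  | 1886500.00 | 1089000.00
X̄ = 1886500.00 / 20350.00 = 92.70 cm
Ȳ = 1089000.00 / 20350.00 = 53.51 cm

X̄ = 92.70 cm, Ȳ = 53.51 cm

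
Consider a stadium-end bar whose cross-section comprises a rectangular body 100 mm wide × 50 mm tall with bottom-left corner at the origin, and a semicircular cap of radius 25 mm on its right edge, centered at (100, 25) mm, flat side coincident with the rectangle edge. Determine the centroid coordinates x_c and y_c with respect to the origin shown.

x_c = 59.95 mm, y_c = 25.00 mm

Part | A | x̄ᵢ | ȳᵢ | A·x̄ᵢ | A·ȳᵢ
rectangular body | 5000.00 | 50.00 | 25.00 | 250000.00 | 125000.00
semicircular end | 981.75 | 110.61 | 25.00 | 108591.44 | 24543.69
Σ | 5981.75 |  |  | 358591.44 | 149543.69
x_c = 358591.44 / 5981.75 = 59.95 mm
y_c = 149543.69 / 5981.75 = 25.00 mm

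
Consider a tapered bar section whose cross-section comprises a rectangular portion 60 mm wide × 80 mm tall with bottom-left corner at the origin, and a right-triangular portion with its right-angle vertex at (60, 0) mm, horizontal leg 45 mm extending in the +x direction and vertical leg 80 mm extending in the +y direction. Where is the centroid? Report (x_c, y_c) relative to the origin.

rectangular portion: A = 60 × 80 = 4800.00, centroid at (30.00, 40.00).
triangular portion: A = ½·45·80 = 1800.00, centroid at (75.00, 26.67).
ΣA = 6600.00 mm²
ΣAx_c = (4800.00)(30.00) + (1800.00)(75.00) = 279000.00 mm³
ΣAy_c = (4800.00)(40.00) + (1800.00)(26.67) = 240000.00 mm³
x_c = 279000.00 / 6600.00 = 42.27 mm
y_c = 240000.00 / 6600.00 = 36.36 mm

x_c = 42.27 mm, y_c = 36.36 mm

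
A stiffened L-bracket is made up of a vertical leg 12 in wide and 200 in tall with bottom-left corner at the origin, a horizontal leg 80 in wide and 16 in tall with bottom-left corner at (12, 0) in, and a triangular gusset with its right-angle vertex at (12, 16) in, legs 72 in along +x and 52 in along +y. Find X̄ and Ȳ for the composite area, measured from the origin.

X̄ = 26.72 in, Ȳ = 56.31 in

Part | A | x̄ᵢ | ȳᵢ | A·x̄ᵢ | A·ȳᵢ
vertical leg | 2400.00 | 6.00 | 100.00 | 14400.00 | 240000.00
horizontal leg | 1280.00 | 52.00 | 8.00 | 66560.00 | 10240.00
gusset | 1872.00 | 36.00 | 33.33 | 67392.00 | 62400.00
Σ | 5552.00 |  |  | 148352.00 | 312640.00
X̄ = 148352.00 / 5552.00 = 26.72 in
Ȳ = 312640.00 / 5552.00 = 56.31 in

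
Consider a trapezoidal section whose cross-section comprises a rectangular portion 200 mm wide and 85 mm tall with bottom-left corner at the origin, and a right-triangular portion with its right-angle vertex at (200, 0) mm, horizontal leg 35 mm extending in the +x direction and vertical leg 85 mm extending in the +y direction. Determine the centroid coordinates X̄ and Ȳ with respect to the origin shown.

X̄ = 108.98 mm, Ȳ = 41.36 mm

rectangular portion: A = 200 × 85 = 17000.00, centroid at (100.00, 42.50).
triangular portion: A = ½·35·85 = 1487.50, centroid at (211.67, 28.33).
ΣA = 18487.50 mm², ΣAX̄ = 2014854.17 mm³, ΣAȲ = 764645.83 mm³.
X̄ = 2014854.17/18487.50 = 108.98 mm; Ȳ = 764645.83/18487.50 = 41.36 mm.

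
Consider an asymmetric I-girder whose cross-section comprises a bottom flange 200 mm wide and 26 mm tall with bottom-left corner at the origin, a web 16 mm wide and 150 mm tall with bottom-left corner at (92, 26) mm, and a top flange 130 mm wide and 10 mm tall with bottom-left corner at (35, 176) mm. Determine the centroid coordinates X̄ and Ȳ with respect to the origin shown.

X̄ = 100.00 mm, Ȳ = 61.27 mm

bottom flange: A = 200 × 26 = 5200.00, centroid at (100.00, 13.00).
web: A = 16 × 150 = 2400.00, centroid at (100.00, 101.00).
top flange: A = 130 × 10 = 1300.00, centroid at (100.00, 181.00).
ΣA = 8900.00 mm²
ΣAX̄ = (5200.00)(100.00) + (2400.00)(100.00) + (1300.00)(100.00) = 890000.00 mm³
ΣAȲ = (5200.00)(13.00) + (2400.00)(101.00) + (1300.00)(181.00) = 545300.00 mm³
X̄ = 890000.00 / 8900.00 = 100.00 mm
Ȳ = 545300.00 / 8900.00 = 61.27 mm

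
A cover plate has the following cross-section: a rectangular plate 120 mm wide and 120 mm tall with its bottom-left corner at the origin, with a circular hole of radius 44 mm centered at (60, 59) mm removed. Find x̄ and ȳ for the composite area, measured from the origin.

Part | A | x̄ᵢ | ȳᵢ | A·x̄ᵢ | A·ȳᵢ
plate | 14400.00 | 60.00 | 60.00 | 864000.00 | 864000.00
hole | -6082.12 | 60.00 | 59.00 | -364927.40 | -358845.28
Σ | 8317.88 |  |  | 499072.60 | 505154.72
x̄ = 499072.60 / 8317.88 = 60.00 mm
ȳ = 505154.72 / 8317.88 = 60.73 mm

x̄ = 60.00 mm, ȳ = 60.73 mm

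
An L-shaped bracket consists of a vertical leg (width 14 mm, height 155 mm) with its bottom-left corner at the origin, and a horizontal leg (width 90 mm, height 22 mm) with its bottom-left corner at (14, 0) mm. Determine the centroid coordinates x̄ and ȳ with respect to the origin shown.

x̄ = 31.81 mm, ȳ = 45.77 mm

vertical leg: A = 14 × 155 = 2170.00, centroid at (7.00, 77.50).
horizontal leg: A = 90 × 22 = 1980.00, centroid at (59.00, 11.00).
ΣA = 4150.00 mm²
ΣAx̄ = (2170.00)(7.00) + (1980.00)(59.00) = 132010.00 mm³
ΣAȳ = (2170.00)(77.50) + (1980.00)(11.00) = 189955.00 mm³
x̄ = 132010.00 / 4150.00 = 31.81 mm
ȳ = 189955.00 / 4150.00 = 45.77 mm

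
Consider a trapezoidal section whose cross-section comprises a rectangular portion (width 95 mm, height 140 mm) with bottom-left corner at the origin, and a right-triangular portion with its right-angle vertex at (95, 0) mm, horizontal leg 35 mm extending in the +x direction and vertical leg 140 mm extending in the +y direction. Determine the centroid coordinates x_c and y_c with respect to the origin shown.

x_c = 56.70 mm, y_c = 66.37 mm

rectangular portion: A = 95 × 140 = 13300.00, centroid at (47.50, 70.00).
triangular portion: A = ½·35·140 = 2450.00, centroid at (106.67, 46.67).
ΣA = 15750.00 mm², ΣAx_c = 893083.33 mm³, ΣAy_c = 1045333.33 mm³.
x_c = 893083.33/15750.00 = 56.70 mm; y_c = 1045333.33/15750.00 = 66.37 mm.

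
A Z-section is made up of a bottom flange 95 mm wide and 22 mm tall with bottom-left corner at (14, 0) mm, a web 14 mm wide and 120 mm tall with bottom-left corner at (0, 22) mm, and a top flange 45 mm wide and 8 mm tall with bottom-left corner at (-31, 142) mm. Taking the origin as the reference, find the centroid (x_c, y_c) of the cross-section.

bottom flange: A = 95 × 22 = 2090.00, centroid at (61.50, 11.00).
web: A = 14 × 120 = 1680.00, centroid at (7.00, 82.00).
top flange: A = 45 × 8 = 360.00, centroid at (-8.50, 146.00).
ΣA = 4130.00 mm²
ΣAx_c = (2090.00)(61.50) + (1680.00)(7.00) + (360.00)(-8.50) = 137235.00 mm³
ΣAy_c = (2090.00)(11.00) + (1680.00)(82.00) + (360.00)(146.00) = 213310.00 mm³
x_c = 137235.00 / 4130.00 = 33.23 mm
y_c = 213310.00 / 4130.00 = 51.65 mm

x_c = 33.23 mm, y_c = 51.65 mm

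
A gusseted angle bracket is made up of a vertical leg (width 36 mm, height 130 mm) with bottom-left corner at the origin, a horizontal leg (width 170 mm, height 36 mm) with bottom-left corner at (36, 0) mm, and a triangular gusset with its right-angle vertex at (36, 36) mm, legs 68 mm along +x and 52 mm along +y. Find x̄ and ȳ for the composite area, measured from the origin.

Part | A | x̄ᵢ | ȳᵢ | A·x̄ᵢ | A·ȳᵢ
vertical leg | 4680.00 | 18.00 | 65.00 | 84240.00 | 304200.00
horizontal leg | 6120.00 | 121.00 | 18.00 | 740520.00 | 110160.00
gusset | 1768.00 | 58.67 | 53.33 | 103722.67 | 94293.33
Σ | 12568.00 |  |  | 928482.67 | 508653.33
x̄ = 928482.67 / 12568.00 = 73.88 mm
ȳ = 508653.33 / 12568.00 = 40.47 mm

x̄ = 73.88 mm, ȳ = 40.47 mm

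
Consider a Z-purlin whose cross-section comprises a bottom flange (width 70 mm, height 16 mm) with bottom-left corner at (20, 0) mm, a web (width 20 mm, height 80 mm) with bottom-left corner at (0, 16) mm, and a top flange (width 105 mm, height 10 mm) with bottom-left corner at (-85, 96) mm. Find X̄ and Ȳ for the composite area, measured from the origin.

bottom flange: A = 70 × 16 = 1120.00, centroid at (55.00, 8.00).
web: A = 20 × 80 = 1600.00, centroid at (10.00, 56.00).
top flange: A = 105 × 10 = 1050.00, centroid at (-32.50, 101.00).
ΣA = 3770.00 mm²
ΣAX̄ = (1120.00)(55.00) + (1600.00)(10.00) + (1050.00)(-32.50) = 43475.00 mm³
ΣAȲ = (1120.00)(8.00) + (1600.00)(56.00) + (1050.00)(101.00) = 204610.00 mm³
X̄ = 43475.00 / 3770.00 = 11.53 mm
Ȳ = 204610.00 / 3770.00 = 54.27 mm

X̄ = 11.53 mm, Ȳ = 54.27 mm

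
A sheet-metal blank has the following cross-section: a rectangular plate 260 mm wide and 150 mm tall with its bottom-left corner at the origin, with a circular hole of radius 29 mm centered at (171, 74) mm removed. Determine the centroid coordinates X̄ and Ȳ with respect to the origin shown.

X̄ = 127.02 mm, Ȳ = 75.07 mm

plate: A = 260 × 150 = 39000.00, centroid at (130.00, 75.00).
hole: A = −π·29² = -2642.08, centroid at (171.00, 74.00).
ΣA = 36357.92 mm²
ΣAX̄ = (39000.00)(130.00) + (-2642.08)(171.00) = 4618204.42 mm³
ΣAȲ = (39000.00)(75.00) + (-2642.08)(74.00) = 2729486.12 mm³
X̄ = 4618204.42 / 36357.92 = 127.02 mm
Ȳ = 2729486.12 / 36357.92 = 75.07 mm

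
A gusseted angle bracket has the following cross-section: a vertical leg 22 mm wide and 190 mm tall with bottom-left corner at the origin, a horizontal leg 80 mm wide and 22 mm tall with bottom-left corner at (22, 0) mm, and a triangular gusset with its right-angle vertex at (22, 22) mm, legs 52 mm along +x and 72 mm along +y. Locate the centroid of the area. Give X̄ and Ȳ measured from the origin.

vertical leg: A = 22 × 190 = 4180.00, centroid at (11.00, 95.00).
horizontal leg: A = 80 × 22 = 1760.00, centroid at (62.00, 11.00).
gusset: A = ½·52·72 = 1872.00, centroid at (39.33, 46.00).
ΣA = 7812.00 mm²
ΣAX̄ = (4180.00)(11.00) + (1760.00)(62.00) + (1872.00)(39.33) = 228732.00 mm³
ΣAȲ = (4180.00)(95.00) + (1760.00)(11.00) + (1872.00)(46.00) = 502572.00 mm³
X̄ = 228732.00 / 7812.00 = 29.28 mm
Ȳ = 502572.00 / 7812.00 = 64.33 mm

X̄ = 29.28 mm, Ȳ = 64.33 mm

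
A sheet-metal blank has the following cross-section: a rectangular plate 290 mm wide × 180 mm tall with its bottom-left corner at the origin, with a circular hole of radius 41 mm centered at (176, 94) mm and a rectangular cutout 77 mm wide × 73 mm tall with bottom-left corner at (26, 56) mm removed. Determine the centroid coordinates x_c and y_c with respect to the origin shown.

Part | A | x̄ᵢ | ȳᵢ | A·x̄ᵢ | A·ȳᵢ
plate | 52200.00 | 145.00 | 90.00 | 7569000.00 | 4698000.00
hole 1 | -5281.02 | 176.00 | 94.00 | -929459.04 | -496415.62
hole 2 | -5621.00 | 64.50 | 92.50 | -362554.50 | -519942.50
Σ | 41297.98 |  |  | 6276986.46 | 3681641.88
x_c = 6276986.46 / 41297.98 = 151.99 mm
y_c = 3681641.88 / 41297.98 = 89.15 mm

x_c = 151.99 mm, y_c = 89.15 mm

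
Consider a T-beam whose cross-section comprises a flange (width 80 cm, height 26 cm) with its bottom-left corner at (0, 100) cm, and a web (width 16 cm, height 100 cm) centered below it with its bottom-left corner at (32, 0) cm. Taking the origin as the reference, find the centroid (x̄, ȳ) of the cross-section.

web: A = 16 × 100 = 1600.00, centroid at (40.00, 50.00).
flange: A = 80 × 26 = 2080.00, centroid at (40.00, 113.00).
ΣA = 3680.00 cm²
ΣAx̄ = (1600.00)(40.00) + (2080.00)(40.00) = 147200.00 cm³
ΣAȳ = (1600.00)(50.00) + (2080.00)(113.00) = 315040.00 cm³
x̄ = 147200.00 / 3680.00 = 40.00 cm
ȳ = 315040.00 / 3680.00 = 85.61 cm

x̄ = 40.00 cm, ȳ = 85.61 cm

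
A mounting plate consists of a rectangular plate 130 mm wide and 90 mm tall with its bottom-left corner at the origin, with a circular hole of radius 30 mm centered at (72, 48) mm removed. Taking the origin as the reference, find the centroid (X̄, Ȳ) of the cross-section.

plate: A = 130 × 90 = 11700.00, centroid at (65.00, 45.00).
hole: A = −π·30² = -2827.43, centroid at (72.00, 48.00).
ΣA = 8872.57 mm², ΣAX̄ = 556924.80 mm³, ΣAȲ = 390783.20 mm³.
X̄ = 556924.80/8872.57 = 62.77 mm; Ȳ = 390783.20/8872.57 = 44.04 mm.

X̄ = 62.77 mm, Ȳ = 44.04 mm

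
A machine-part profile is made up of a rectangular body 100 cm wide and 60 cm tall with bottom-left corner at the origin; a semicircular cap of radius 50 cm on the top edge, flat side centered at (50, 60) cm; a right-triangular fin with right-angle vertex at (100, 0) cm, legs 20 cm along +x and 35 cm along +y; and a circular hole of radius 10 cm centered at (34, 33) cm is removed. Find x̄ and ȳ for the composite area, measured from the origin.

x̄ = 52.50 cm, ȳ = 49.45 cm

rectangular body: A = 100 × 60 = 6000.00, centroid at (50.00, 30.00).
semicircular top: A = ½π·50² = 3926.99, centroid at (50.00, 81.22).
triangular fin: A = ½·20·35 = 350.00, centroid at (106.67, 11.67).
hole: A = −π·10² = -314.16, centroid at (34.00, 33.00).
ΣA = 9962.83 cm², ΣAx̄ = 523001.46 cm³, ΣAȳ = 492668.86 cm³.
x̄ = 523001.46/9962.83 = 52.50 cm; ȳ = 492668.86/9962.83 = 49.45 cm.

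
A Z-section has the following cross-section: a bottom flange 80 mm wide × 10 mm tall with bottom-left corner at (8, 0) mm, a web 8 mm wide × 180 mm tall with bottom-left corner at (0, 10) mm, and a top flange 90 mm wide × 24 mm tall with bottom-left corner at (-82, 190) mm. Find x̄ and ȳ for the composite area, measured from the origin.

x̄ = -8.13 mm, ȳ = 132.80 mm

Part | A | x̄ᵢ | ȳᵢ | A·x̄ᵢ | A·ȳᵢ
bottom flange | 800.00 | 48.00 | 5.00 | 38400.00 | 4000.00
web | 1440.00 | 4.00 | 100.00 | 5760.00 | 144000.00
top flange | 2160.00 | -37.00 | 202.00 | -79920.00 | 436320.00
Σ | 4400.00 |  |  | -35760.00 | 584320.00
x̄ = -35760.00 / 4400.00 = -8.13 mm
ȳ = 584320.00 / 4400.00 = 132.80 mm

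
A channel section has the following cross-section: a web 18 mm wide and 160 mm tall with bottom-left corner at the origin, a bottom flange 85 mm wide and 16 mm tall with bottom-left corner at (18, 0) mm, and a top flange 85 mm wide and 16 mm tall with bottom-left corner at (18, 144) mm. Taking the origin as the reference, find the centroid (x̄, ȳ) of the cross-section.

x̄ = 34.01 mm, ȳ = 80.00 mm

web: A = 18 × 160 = 2880.00, centroid at (9.00, 80.00).
bottom flange: A = 85 × 16 = 1360.00, centroid at (60.50, 8.00).
top flange: A = 85 × 16 = 1360.00, centroid at (60.50, 152.00).
ΣA = 5600.00 mm², ΣAx̄ = 190480.00 mm³, ΣAȳ = 448000.00 mm³.
x̄ = 190480.00/5600.00 = 34.01 mm; ȳ = 448000.00/5600.00 = 80.00 mm.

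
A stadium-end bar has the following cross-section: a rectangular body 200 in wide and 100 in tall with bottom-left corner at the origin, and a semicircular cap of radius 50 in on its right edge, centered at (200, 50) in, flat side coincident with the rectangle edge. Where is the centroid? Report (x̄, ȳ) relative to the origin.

Part | A | x̄ᵢ | ȳᵢ | A·x̄ᵢ | A·ȳᵢ
rectangular body | 20000.00 | 100.00 | 50.00 | 2000000.00 | 1000000.00
semicircular end | 3926.99 | 221.22 | 50.00 | 868731.50 | 196349.54
Σ | 23926.99 |  |  | 2868731.50 | 1196349.54
x̄ = 2868731.50 / 23926.99 = 119.90 in
ȳ = 1196349.54 / 23926.99 = 50.00 in

x̄ = 119.90 in, ȳ = 50.00 in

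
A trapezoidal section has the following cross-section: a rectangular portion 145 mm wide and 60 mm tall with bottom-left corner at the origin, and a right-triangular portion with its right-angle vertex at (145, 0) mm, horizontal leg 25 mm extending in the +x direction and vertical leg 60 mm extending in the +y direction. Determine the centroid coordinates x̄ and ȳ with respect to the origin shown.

rectangular portion: A = 145 × 60 = 8700.00, centroid at (72.50, 30.00).
triangular portion: A = ½·25·60 = 750.00, centroid at (153.33, 20.00).
ΣA = 9450.00 mm²
ΣAx̄ = (8700.00)(72.50) + (750.00)(153.33) = 745750.00 mm³
ΣAȳ = (8700.00)(30.00) + (750.00)(20.00) = 276000.00 mm³
x̄ = 745750.00 / 9450.00 = 78.92 mm
ȳ = 276000.00 / 9450.00 = 29.21 mm

x̄ = 78.92 mm, ȳ = 29.21 mm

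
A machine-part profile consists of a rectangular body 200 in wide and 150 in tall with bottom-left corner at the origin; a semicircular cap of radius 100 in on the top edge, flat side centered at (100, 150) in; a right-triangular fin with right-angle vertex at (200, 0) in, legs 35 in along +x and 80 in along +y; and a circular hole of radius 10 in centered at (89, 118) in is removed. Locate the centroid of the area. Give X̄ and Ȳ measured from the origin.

X̄ = 103.41 in, Ȳ = 112.69 in

Part | A | x̄ᵢ | ȳᵢ | A·x̄ᵢ | A·ȳᵢ
rectangular body | 30000.00 | 100.00 | 75.00 | 3000000.00 | 2250000.00
semicircular top | 15707.96 | 100.00 | 192.44 | 1570796.33 | 3022861.16
triangular fin | 1400.00 | 211.67 | 26.67 | 296333.33 | 37333.33
hole | -314.16 | 89.00 | 118.00 | -27960.17 | -37070.79
Σ | 46793.80 |  |  | 4839169.49 | 5273123.70
X̄ = 4839169.49 / 46793.80 = 103.41 in
Ȳ = 5273123.70 / 46793.80 = 112.69 in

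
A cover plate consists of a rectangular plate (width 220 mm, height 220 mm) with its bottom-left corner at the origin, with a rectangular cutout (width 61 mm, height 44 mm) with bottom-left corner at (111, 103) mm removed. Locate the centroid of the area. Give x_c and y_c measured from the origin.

plate: A = 220 × 220 = 48400.00, centroid at (110.00, 110.00).
hole: A = −(61 × 44) = -2684.00, centroid at (141.50, 125.00).
ΣA = 45716.00 mm²
ΣAx_c = (48400.00)(110.00) + (-2684.00)(141.50) = 4944214.00 mm³
ΣAy_c = (48400.00)(110.00) + (-2684.00)(125.00) = 4988500.00 mm³
x_c = 4944214.00 / 45716.00 = 108.15 mm
y_c = 4988500.00 / 45716.00 = 109.12 mm

x_c = 108.15 mm, y_c = 109.12 mm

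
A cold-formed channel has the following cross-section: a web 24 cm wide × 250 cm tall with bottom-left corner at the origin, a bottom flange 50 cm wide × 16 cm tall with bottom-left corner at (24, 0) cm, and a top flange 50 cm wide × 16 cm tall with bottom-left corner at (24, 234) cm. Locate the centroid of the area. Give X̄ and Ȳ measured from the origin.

X̄ = 19.79 cm, Ȳ = 125.00 cm

Part | A | x̄ᵢ | ȳᵢ | A·x̄ᵢ | A·ȳᵢ
web | 6000.00 | 12.00 | 125.00 | 72000.00 | 750000.00
bottom flange | 800.00 | 49.00 | 8.00 | 39200.00 | 6400.00
top flange | 800.00 | 49.00 | 242.00 | 39200.00 | 193600.00
Σ | 7600.00 |  |  | 150400.00 | 950000.00
X̄ = 150400.00 / 7600.00 = 19.79 cm
Ȳ = 950000.00 / 7600.00 = 125.00 cm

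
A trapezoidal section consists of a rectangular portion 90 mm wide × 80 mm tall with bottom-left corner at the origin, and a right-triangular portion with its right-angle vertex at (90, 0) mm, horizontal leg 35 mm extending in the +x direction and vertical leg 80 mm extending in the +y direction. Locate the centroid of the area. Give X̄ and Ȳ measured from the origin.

X̄ = 54.22 mm, Ȳ = 37.83 mm

rectangular portion: A = 90 × 80 = 7200.00, centroid at (45.00, 40.00).
triangular portion: A = ½·35·80 = 1400.00, centroid at (101.67, 26.67).
ΣA = 8600.00 mm², ΣAX̄ = 466333.33 mm³, ΣAȲ = 325333.33 mm³.
X̄ = 466333.33/8600.00 = 54.22 mm; Ȳ = 325333.33/8600.00 = 37.83 mm.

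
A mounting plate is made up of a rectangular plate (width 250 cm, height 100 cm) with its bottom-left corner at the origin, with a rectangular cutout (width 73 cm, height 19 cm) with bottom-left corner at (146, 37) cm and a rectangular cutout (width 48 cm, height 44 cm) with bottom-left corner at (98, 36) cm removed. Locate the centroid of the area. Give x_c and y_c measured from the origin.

x_c = 121.59 cm, y_c = 49.44 cm

plate: A = 250 × 100 = 25000.00, centroid at (125.00, 50.00).
hole 1: A = −(73 × 19) = -1387.00, centroid at (182.50, 46.50).
hole 2: A = −(48 × 44) = -2112.00, centroid at (122.00, 58.00).
ΣA = 21501.00 cm², ΣAx_c = 2614208.50 cm³, ΣAy_c = 1063008.50 cm³.
x_c = 2614208.50/21501.00 = 121.59 cm; y_c = 1063008.50/21501.00 = 49.44 cm.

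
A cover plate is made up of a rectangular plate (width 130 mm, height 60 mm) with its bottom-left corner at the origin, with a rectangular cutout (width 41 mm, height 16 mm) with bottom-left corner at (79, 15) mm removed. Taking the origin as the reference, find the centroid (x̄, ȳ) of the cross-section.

plate: A = 130 × 60 = 7800.00, centroid at (65.00, 30.00).
hole: A = −(41 × 16) = -656.00, centroid at (99.50, 23.00).
ΣA = 7144.00 mm²
ΣAx̄ = (7800.00)(65.00) + (-656.00)(99.50) = 441728.00 mm³
ΣAȳ = (7800.00)(30.00) + (-656.00)(23.00) = 218912.00 mm³
x̄ = 441728.00 / 7144.00 = 61.83 mm
ȳ = 218912.00 / 7144.00 = 30.64 mm

x̄ = 61.83 mm, ȳ = 30.64 mm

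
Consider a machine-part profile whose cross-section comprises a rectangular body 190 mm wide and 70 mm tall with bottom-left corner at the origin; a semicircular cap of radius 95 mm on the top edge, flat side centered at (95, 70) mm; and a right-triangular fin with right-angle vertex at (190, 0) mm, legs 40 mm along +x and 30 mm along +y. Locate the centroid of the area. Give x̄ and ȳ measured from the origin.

rectangular body: A = 190 × 70 = 13300.00, centroid at (95.00, 35.00).
semicircular top: A = ½π·95² = 14176.44, centroid at (95.00, 110.32).
triangular fin: A = ½·40·30 = 600.00, centroid at (203.33, 10.00).
ΣA = 28076.44 mm²
ΣAx̄ = (13300.00)(95.00) + (14176.44)(95.00) + (600.00)(203.33) = 2732261.50 mm³
ΣAȳ = (13300.00)(35.00) + (14176.44)(110.32) + (600.00)(10.00) = 2035433.91 mm³
x̄ = 2732261.50 / 28076.44 = 97.32 mm
ȳ = 2035433.91 / 28076.44 = 72.50 mm

x̄ = 97.32 mm, ȳ = 72.50 mm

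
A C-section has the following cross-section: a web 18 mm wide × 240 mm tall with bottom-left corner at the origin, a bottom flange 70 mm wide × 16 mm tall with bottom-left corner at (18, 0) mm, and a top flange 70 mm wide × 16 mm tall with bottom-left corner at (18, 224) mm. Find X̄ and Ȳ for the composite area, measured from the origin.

X̄ = 24.02 mm, Ȳ = 120.00 mm

Part | A | x̄ᵢ | ȳᵢ | A·x̄ᵢ | A·ȳᵢ
web | 4320.00 | 9.00 | 120.00 | 38880.00 | 518400.00
bottom flange | 1120.00 | 53.00 | 8.00 | 59360.00 | 8960.00
top flange | 1120.00 | 53.00 | 232.00 | 59360.00 | 259840.00
Σ | 6560.00 |  |  | 157600.00 | 787200.00
X̄ = 157600.00 / 6560.00 = 24.02 mm
Ȳ = 787200.00 / 6560.00 = 120.00 mm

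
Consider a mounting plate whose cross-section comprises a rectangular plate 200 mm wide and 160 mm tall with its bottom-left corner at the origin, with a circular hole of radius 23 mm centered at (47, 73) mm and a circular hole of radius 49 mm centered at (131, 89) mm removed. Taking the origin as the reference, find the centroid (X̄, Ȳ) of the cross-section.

X̄ = 93.61 mm, Ȳ = 77.53 mm

plate: A = 200 × 160 = 32000.00, centroid at (100.00, 80.00).
hole 1: A = −π·23² = -1661.90, centroid at (47.00, 73.00).
hole 2: A = −π·49² = -7542.96, centroid at (131.00, 89.00).
ΣA = 22795.13 mm²
ΣAX̄ = (32000.00)(100.00) + (-1661.90)(47.00) + (-7542.96)(131.00) = 2133762.30 mm³
ΣAȲ = (32000.00)(80.00) + (-1661.90)(73.00) + (-7542.96)(89.00) = 1767357.32 mm³
X̄ = 2133762.30 / 22795.13 = 93.61 mm
Ȳ = 1767357.32 / 22795.13 = 77.53 mm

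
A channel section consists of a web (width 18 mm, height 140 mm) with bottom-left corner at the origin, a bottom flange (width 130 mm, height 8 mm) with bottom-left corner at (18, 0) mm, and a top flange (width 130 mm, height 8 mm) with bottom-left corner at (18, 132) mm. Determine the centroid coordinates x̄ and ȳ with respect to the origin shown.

web: A = 18 × 140 = 2520.00, centroid at (9.00, 70.00).
bottom flange: A = 130 × 8 = 1040.00, centroid at (83.00, 4.00).
top flange: A = 130 × 8 = 1040.00, centroid at (83.00, 136.00).
ΣA = 4600.00 mm², ΣAx̄ = 195320.00 mm³, ΣAȳ = 322000.00 mm³.
x̄ = 195320.00/4600.00 = 42.46 mm; ȳ = 322000.00/4600.00 = 70.00 mm.

x̄ = 42.46 mm, ȳ = 70.00 mm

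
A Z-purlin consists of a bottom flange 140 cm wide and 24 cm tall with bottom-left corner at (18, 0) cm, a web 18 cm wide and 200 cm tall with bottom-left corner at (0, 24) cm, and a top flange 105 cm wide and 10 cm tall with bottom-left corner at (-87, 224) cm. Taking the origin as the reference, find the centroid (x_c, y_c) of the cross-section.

x_c = 36.44 cm, y_c = 90.78 cm

bottom flange: A = 140 × 24 = 3360.00, centroid at (88.00, 12.00).
web: A = 18 × 200 = 3600.00, centroid at (9.00, 124.00).
top flange: A = 105 × 10 = 1050.00, centroid at (-34.50, 229.00).
ΣA = 8010.00 cm²
ΣAx_c = (3360.00)(88.00) + (3600.00)(9.00) + (1050.00)(-34.50) = 291855.00 cm³
ΣAy_c = (3360.00)(12.00) + (3600.00)(124.00) + (1050.00)(229.00) = 727170.00 cm³
x_c = 291855.00 / 8010.00 = 36.44 cm
y_c = 727170.00 / 8010.00 = 90.78 cm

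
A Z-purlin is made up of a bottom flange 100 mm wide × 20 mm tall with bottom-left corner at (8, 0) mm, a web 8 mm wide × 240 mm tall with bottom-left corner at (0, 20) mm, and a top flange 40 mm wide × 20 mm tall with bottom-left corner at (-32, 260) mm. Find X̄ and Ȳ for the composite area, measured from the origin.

X̄ = 24.17 mm, Ȳ = 106.95 mm

Part | A | x̄ᵢ | ȳᵢ | A·x̄ᵢ | A·ȳᵢ
bottom flange | 2000.00 | 58.00 | 10.00 | 116000.00 | 20000.00
web | 1920.00 | 4.00 | 140.00 | 7680.00 | 268800.00
top flange | 800.00 | -12.00 | 270.00 | -9600.00 | 216000.00
Σ | 4720.00 |  |  | 114080.00 | 504800.00
X̄ = 114080.00 / 4720.00 = 24.17 mm
Ȳ = 504800.00 / 4720.00 = 106.95 mm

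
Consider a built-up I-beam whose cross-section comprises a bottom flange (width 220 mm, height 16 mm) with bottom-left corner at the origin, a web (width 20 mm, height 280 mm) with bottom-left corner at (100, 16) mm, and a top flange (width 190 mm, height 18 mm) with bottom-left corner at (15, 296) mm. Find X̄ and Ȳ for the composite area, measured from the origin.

X̄ = 110.00 mm, Ȳ = 155.09 mm

bottom flange: A = 220 × 16 = 3520.00, centroid at (110.00, 8.00).
web: A = 20 × 280 = 5600.00, centroid at (110.00, 156.00).
top flange: A = 190 × 18 = 3420.00, centroid at (110.00, 305.00).
ΣA = 12540.00 mm², ΣAX̄ = 1379400.00 mm³, ΣAȲ = 1944860.00 mm³.
X̄ = 1379400.00/12540.00 = 110.00 mm; Ȳ = 1944860.00/12540.00 = 155.09 mm.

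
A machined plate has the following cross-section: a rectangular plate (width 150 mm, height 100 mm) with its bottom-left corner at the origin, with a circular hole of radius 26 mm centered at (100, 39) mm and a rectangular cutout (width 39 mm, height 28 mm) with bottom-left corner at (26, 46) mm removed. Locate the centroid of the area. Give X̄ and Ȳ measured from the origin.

X̄ = 73.23 mm, Ȳ = 51.06 mm

plate: A = 150 × 100 = 15000.00, centroid at (75.00, 50.00).
hole 1: A = −π·26² = -2123.72, centroid at (100.00, 39.00).
hole 2: A = −(39 × 28) = -1092.00, centroid at (45.50, 60.00).
ΣA = 11784.28 mm², ΣAX̄ = 862942.34 mm³, ΣAȲ = 601655.05 mm³.
X̄ = 862942.34/11784.28 = 73.23 mm; Ȳ = 601655.05/11784.28 = 51.06 mm.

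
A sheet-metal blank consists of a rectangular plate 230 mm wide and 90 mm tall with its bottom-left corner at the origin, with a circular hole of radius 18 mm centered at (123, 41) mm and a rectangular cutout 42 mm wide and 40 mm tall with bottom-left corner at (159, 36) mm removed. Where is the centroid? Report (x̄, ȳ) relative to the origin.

plate: A = 230 × 90 = 20700.00, centroid at (115.00, 45.00).
hole 1: A = −π·18² = -1017.88, centroid at (123.00, 41.00).
hole 2: A = −(42 × 40) = -1680.00, centroid at (180.00, 56.00).
ΣA = 18002.12 mm²
ΣAx̄ = (20700.00)(115.00) + (-1017.88)(123.00) + (-1680.00)(180.00) = 1952901.25 mm³
ΣAȳ = (20700.00)(45.00) + (-1017.88)(41.00) + (-1680.00)(56.00) = 795687.08 mm³
x̄ = 1952901.25 / 18002.12 = 108.48 mm
ȳ = 795687.08 / 18002.12 = 44.20 mm

x̄ = 108.48 mm, ȳ = 44.20 mm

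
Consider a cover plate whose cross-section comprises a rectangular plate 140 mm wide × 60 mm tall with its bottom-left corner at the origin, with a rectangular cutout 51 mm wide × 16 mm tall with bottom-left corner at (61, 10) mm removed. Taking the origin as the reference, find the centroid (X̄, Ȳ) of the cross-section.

X̄ = 68.22 mm, Ȳ = 31.29 mm

plate: A = 140 × 60 = 8400.00, centroid at (70.00, 30.00).
hole: A = −(51 × 16) = -816.00, centroid at (86.50, 18.00).
ΣA = 7584.00 mm², ΣAX̄ = 517416.00 mm³, ΣAȲ = 237312.00 mm³.
X̄ = 517416.00/7584.00 = 68.22 mm; Ȳ = 237312.00/7584.00 = 31.29 mm.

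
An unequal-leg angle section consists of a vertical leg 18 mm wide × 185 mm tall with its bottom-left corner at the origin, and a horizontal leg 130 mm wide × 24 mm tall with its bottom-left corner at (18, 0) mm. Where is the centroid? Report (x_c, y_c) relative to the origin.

vertical leg: A = 18 × 185 = 3330.00, centroid at (9.00, 92.50).
horizontal leg: A = 130 × 24 = 3120.00, centroid at (83.00, 12.00).
ΣA = 6450.00 mm², ΣAx_c = 288930.00 mm³, ΣAy_c = 345465.00 mm³.
x_c = 288930.00/6450.00 = 44.80 mm; y_c = 345465.00/6450.00 = 53.56 mm.

x_c = 44.80 mm, y_c = 53.56 mm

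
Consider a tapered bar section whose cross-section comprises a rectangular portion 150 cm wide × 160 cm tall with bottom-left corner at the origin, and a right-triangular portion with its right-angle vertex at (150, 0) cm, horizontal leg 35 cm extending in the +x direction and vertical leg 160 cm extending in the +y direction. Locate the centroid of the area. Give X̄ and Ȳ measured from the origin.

X̄ = 84.05 cm, Ȳ = 77.21 cm

rectangular portion: A = 150 × 160 = 24000.00, centroid at (75.00, 80.00).
triangular portion: A = ½·35·160 = 2800.00, centroid at (161.67, 53.33).
ΣA = 26800.00 cm²
ΣAX̄ = (24000.00)(75.00) + (2800.00)(161.67) = 2252666.67 cm³
ΣAȲ = (24000.00)(80.00) + (2800.00)(53.33) = 2069333.33 cm³
X̄ = 2252666.67 / 26800.00 = 84.05 cm
Ȳ = 2069333.33 / 26800.00 = 77.21 cm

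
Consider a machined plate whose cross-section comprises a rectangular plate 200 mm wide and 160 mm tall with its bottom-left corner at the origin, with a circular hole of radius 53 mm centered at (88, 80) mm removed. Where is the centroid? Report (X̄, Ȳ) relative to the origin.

X̄ = 104.57 mm, Ȳ = 80.00 mm

plate: A = 200 × 160 = 32000.00, centroid at (100.00, 80.00).
hole: A = −π·53² = -8824.73, centroid at (88.00, 80.00).
ΣA = 23175.27 mm², ΣAX̄ = 2423423.43 mm³, ΣAȲ = 1854021.30 mm³.
X̄ = 2423423.43/23175.27 = 104.57 mm; Ȳ = 1854021.30/23175.27 = 80.00 mm.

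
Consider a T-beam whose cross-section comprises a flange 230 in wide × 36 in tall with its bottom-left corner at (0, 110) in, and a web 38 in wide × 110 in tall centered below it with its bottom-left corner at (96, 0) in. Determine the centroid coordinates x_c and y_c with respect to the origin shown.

web: A = 38 × 110 = 4180.00, centroid at (115.00, 55.00).
flange: A = 230 × 36 = 8280.00, centroid at (115.00, 128.00).
ΣA = 12460.00 in²
ΣAx_c = (4180.00)(115.00) + (8280.00)(115.00) = 1432900.00 in³
ΣAy_c = (4180.00)(55.00) + (8280.00)(128.00) = 1289740.00 in³
x_c = 1432900.00 / 12460.00 = 115.00 in
y_c = 1289740.00 / 12460.00 = 103.51 in

x_c = 115.00 in, y_c = 103.51 in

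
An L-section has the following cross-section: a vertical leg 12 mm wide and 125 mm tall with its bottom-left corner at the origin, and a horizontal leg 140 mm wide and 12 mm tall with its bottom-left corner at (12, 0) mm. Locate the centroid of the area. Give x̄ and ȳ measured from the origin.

x̄ = 46.15 mm, ȳ = 32.65 mm

Part | A | x̄ᵢ | ȳᵢ | A·x̄ᵢ | A·ȳᵢ
vertical leg | 1500.00 | 6.00 | 62.50 | 9000.00 | 93750.00
horizontal leg | 1680.00 | 82.00 | 6.00 | 137760.00 | 10080.00
Σ | 3180.00 |  |  | 146760.00 | 103830.00
x̄ = 146760.00 / 3180.00 = 46.15 mm
ȳ = 103830.00 / 3180.00 = 32.65 mm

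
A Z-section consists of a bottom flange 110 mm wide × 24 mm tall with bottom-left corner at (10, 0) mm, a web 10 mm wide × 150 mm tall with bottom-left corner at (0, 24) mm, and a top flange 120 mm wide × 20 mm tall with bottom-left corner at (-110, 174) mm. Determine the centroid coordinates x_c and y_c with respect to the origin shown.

x_c = 9.04 mm, y_c = 95.07 mm

bottom flange: A = 110 × 24 = 2640.00, centroid at (65.00, 12.00).
web: A = 10 × 150 = 1500.00, centroid at (5.00, 99.00).
top flange: A = 120 × 20 = 2400.00, centroid at (-50.00, 184.00).
ΣA = 6540.00 mm², ΣAx_c = 59100.00 mm³, ΣAy_c = 621780.00 mm³.
x_c = 59100.00/6540.00 = 9.04 mm; y_c = 621780.00/6540.00 = 95.07 mm.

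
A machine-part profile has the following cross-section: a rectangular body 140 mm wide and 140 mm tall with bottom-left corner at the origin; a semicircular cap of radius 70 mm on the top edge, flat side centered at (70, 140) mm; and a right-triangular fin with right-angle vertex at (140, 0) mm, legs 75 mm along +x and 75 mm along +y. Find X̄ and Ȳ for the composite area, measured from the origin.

rectangular body: A = 140 × 140 = 19600.00, centroid at (70.00, 70.00).
semicircular top: A = ½π·70² = 7696.90, centroid at (70.00, 169.71).
triangular fin: A = ½·75·75 = 2812.50, centroid at (165.00, 25.00).
ΣA = 30109.40 mm², ΣAX̄ = 2374845.64 mm³, ΣAȲ = 2748545.45 mm³.
X̄ = 2374845.64/30109.40 = 78.87 mm; Ȳ = 2748545.45/30109.40 = 91.29 mm.

X̄ = 78.87 mm, Ȳ = 91.29 mm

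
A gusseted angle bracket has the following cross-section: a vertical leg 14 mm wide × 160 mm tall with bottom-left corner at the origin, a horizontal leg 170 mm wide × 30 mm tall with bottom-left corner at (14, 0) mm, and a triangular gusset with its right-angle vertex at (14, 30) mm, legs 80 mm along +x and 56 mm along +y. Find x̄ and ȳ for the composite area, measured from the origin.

x̄ = 63.85 mm, ȳ = 38.07 mm

Part | A | x̄ᵢ | ȳᵢ | A·x̄ᵢ | A·ȳᵢ
vertical leg | 2240.00 | 7.00 | 80.00 | 15680.00 | 179200.00
horizontal leg | 5100.00 | 99.00 | 15.00 | 504900.00 | 76500.00
gusset | 2240.00 | 40.67 | 48.67 | 91093.33 | 109013.33
Σ | 9580.00 |  |  | 611673.33 | 364713.33
x̄ = 611673.33 / 9580.00 = 63.85 mm
ȳ = 364713.33 / 9580.00 = 38.07 mm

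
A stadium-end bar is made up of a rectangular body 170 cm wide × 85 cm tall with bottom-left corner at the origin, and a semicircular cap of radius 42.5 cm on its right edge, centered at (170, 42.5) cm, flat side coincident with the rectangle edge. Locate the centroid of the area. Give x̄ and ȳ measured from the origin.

Part | A | x̄ᵢ | ȳᵢ | A·x̄ᵢ | A·ȳᵢ
rectangular body | 14450.00 | 85.00 | 42.50 | 1228250.00 | 614125.00
semicircular end | 2837.25 | 188.04 | 42.50 | 533509.73 | 120583.16
Σ | 17287.25 |  |  | 1761759.73 | 734708.16
x̄ = 1761759.73 / 17287.25 = 101.91 cm
ȳ = 734708.16 / 17287.25 = 42.50 cm

x̄ = 101.91 cm, ȳ = 42.50 cm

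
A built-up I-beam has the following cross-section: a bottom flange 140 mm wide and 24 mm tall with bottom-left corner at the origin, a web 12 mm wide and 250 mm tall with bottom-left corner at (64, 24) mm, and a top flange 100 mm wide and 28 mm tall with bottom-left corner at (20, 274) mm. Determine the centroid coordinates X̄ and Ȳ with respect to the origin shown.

X̄ = 70.00 mm, Ȳ = 141.24 mm

Part | A | x̄ᵢ | ȳᵢ | A·x̄ᵢ | A·ȳᵢ
bottom flange | 3360.00 | 70.00 | 12.00 | 235200.00 | 40320.00
web | 3000.00 | 70.00 | 149.00 | 210000.00 | 447000.00
top flange | 2800.00 | 70.00 | 288.00 | 196000.00 | 806400.00
Σ | 9160.00 |  |  | 641200.00 | 1293720.00
X̄ = 641200.00 / 9160.00 = 70.00 mm
Ȳ = 1293720.00 / 9160.00 = 141.24 mm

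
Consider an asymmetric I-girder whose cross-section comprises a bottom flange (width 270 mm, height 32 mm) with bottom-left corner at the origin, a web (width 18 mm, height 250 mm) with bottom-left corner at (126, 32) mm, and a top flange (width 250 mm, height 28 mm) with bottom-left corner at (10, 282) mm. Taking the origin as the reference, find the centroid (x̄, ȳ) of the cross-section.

x̄ = 135.00 mm, ȳ = 144.82 mm

bottom flange: A = 270 × 32 = 8640.00, centroid at (135.00, 16.00).
web: A = 18 × 250 = 4500.00, centroid at (135.00, 157.00).
top flange: A = 250 × 28 = 7000.00, centroid at (135.00, 296.00).
ΣA = 20140.00 mm², ΣAx̄ = 2718900.00 mm³, ΣAȳ = 2916740.00 mm³.
x̄ = 2718900.00/20140.00 = 135.00 mm; ȳ = 2916740.00/20140.00 = 144.82 mm.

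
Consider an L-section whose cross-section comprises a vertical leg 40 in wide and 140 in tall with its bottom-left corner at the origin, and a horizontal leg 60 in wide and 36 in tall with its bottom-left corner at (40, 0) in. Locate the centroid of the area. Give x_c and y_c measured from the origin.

vertical leg: A = 40 × 140 = 5600.00, centroid at (20.00, 70.00).
horizontal leg: A = 60 × 36 = 2160.00, centroid at (70.00, 18.00).
ΣA = 7760.00 in², ΣAx_c = 263200.00 in³, ΣAy_c = 430880.00 in³.
x_c = 263200.00/7760.00 = 33.92 in; y_c = 430880.00/7760.00 = 55.53 in.

x_c = 33.92 in, y_c = 55.53 in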